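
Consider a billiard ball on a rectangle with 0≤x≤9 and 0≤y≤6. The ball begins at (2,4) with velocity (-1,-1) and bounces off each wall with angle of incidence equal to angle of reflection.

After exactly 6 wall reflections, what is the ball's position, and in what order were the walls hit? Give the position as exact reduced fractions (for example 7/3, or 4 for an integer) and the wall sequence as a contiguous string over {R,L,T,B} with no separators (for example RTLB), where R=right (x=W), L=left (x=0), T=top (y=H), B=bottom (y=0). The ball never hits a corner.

1. t=2 → L at (0,2); v=(1,-1)
2. t=2 → B at (2,0); v=(1,1)
3. t=6 → T at (8,6); v=(1,-1)
4. t=1 → R at (9,5); v=(-1,-1)
5. t=5 → B at (4,0); v=(-1,1)
6. t=4 → L at (0,4); v=(1,1)

Final position: (0,4)
Wall sequence: LBTRBL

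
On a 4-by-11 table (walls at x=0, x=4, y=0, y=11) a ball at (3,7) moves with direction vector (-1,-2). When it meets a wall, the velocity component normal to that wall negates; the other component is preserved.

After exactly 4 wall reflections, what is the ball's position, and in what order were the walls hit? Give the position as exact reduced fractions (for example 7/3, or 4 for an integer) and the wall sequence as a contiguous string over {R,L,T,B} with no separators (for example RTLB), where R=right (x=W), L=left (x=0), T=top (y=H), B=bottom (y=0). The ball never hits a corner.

1. t=3 → L at (0,1); v=(1,-2)
2. t=1/2 → B at (1/2,0); v=(1,2)
3. t=7/2 → R at (4,7); v=(-1,2)
4. t=2 → T at (2,11); v=(-1,-2)

Final position: (2,11)
Wall sequence: LBRT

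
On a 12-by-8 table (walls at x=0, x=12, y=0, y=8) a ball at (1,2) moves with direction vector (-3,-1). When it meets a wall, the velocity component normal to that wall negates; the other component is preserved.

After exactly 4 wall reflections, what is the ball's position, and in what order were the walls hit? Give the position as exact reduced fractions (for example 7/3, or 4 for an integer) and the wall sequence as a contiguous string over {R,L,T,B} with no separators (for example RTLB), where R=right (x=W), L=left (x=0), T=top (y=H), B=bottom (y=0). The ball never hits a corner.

1. t=1/3 → L at (0,5/3); v=(3,-1)
2. t=5/3 → B at (5,0); v=(3,1)
3. t=7/3 → R at (12,7/3); v=(-3,1)
4. t=4 → L at (0,19/3); v=(3,1)

Final position: (0,19/3)
Wall sequence: LBRL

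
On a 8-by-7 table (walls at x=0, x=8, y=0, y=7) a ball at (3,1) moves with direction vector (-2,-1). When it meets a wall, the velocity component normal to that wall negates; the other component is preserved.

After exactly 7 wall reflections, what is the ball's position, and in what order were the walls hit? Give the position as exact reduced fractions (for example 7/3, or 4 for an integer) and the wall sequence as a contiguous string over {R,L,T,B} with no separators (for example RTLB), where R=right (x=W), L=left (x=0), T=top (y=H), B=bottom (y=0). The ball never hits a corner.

Final position: (5,0)
Wall sequence: BLRTLRB

1. t=1 → B at (1,0); v=(-2,1)
2. t=1/2 → L at (0,1/2); v=(2,1)
3. t=4 → R at (8,9/2); v=(-2,1)
4. t=5/2 → T at (3,7); v=(-2,-1)
5. t=3/2 → L at (0,11/2); v=(2,-1)
6. t=4 → R at (8,3/2); v=(-2,-1)
7. t=3/2 → B at (5,0); v=(-2,1)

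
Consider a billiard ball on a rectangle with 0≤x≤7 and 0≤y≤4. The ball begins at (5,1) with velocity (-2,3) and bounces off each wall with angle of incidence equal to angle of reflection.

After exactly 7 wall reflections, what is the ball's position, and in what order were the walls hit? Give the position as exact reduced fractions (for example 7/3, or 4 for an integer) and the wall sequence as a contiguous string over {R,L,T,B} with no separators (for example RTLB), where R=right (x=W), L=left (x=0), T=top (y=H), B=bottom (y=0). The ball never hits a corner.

Final position: (19/3,4)
Wall sequence: TBLTBRT

1. t=1 → T at (3,4); v=(-2,-3)
2. t=4/3 → B at (1/3,0); v=(-2,3)
3. t=1/6 → L at (0,1/2); v=(2,3)
4. t=7/6 → T at (7/3,4); v=(2,-3)
5. t=4/3 → B at (5,0); v=(2,3)
6. t=1 → R at (7,3); v=(-2,3)
7. t=1/3 → T at (19/3,4); v=(-2,-3)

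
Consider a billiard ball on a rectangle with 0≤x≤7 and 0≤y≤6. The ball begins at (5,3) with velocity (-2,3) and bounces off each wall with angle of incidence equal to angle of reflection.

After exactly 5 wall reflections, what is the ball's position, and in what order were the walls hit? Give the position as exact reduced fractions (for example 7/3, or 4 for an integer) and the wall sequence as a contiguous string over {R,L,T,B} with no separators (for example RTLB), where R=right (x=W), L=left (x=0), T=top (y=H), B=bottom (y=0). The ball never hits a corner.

Final position: (7,3)
Wall sequence: TLBTR

1. t=1 → T at (3,6); v=(-2,-3)
2. t=3/2 → L at (0,3/2); v=(2,-3)
3. t=1/2 → B at (1,0); v=(2,3)
4. t=2 → T at (5,6); v=(2,-3)
5. t=1 → R at (7,3); v=(-2,-3)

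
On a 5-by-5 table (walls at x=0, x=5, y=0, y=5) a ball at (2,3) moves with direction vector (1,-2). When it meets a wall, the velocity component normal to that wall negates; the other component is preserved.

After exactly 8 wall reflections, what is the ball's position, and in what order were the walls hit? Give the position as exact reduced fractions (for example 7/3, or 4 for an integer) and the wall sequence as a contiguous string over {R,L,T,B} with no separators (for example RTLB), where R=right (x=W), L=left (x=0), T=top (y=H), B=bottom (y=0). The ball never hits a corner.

1. t=3/2 → B at (7/2,0); v=(1,2)
2. t=3/2 → R at (5,3); v=(-1,2)
3. t=1 → T at (4,5); v=(-1,-2)
4. t=5/2 → B at (3/2,0); v=(-1,2)
5. t=3/2 → L at (0,3); v=(1,2)
6. t=1 → T at (1,5); v=(1,-2)
7. t=5/2 → B at (7/2,0); v=(1,2)
8. t=3/2 → R at (5,3); v=(-1,2)

Final position: (5,3)
Wall sequence: BRTBLTBR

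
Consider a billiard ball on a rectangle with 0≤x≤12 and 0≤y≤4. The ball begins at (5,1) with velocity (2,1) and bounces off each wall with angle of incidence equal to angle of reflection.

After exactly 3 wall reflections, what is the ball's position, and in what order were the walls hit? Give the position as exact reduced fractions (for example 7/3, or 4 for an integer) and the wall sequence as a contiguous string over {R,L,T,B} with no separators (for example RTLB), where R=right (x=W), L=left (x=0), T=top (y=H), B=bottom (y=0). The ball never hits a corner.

Final position: (5,0)
Wall sequence: TRB

1. t=3 → T at (11,4); v=(2,-1)
2. t=1/2 → R at (12,7/2); v=(-2,-1)
3. t=7/2 → B at (5,0); v=(-2,1)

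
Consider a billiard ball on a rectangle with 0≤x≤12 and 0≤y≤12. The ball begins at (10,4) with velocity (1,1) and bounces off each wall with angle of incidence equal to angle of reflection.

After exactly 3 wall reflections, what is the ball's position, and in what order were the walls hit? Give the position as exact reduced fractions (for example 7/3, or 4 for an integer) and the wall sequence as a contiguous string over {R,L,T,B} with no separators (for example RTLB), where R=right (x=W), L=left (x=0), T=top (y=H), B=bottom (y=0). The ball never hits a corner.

Final position: (0,6)
Wall sequence: RTL

1. t=2 → R at (12,6); v=(-1,1)
2. t=6 → T at (6,12); v=(-1,-1)
3. t=6 → L at (0,6); v=(1,-1)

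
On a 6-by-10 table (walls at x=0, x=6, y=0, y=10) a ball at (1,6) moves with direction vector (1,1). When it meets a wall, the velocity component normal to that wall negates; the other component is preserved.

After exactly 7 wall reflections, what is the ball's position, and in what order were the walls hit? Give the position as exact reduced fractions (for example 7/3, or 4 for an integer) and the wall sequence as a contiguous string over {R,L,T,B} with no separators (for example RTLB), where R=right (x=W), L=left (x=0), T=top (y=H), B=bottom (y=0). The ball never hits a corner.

Final position: (1,10)
Wall sequence: TRLBRLT

1. t=4 → T at (5,10); v=(1,-1)
2. t=1 → R at (6,9); v=(-1,-1)
3. t=6 → L at (0,3); v=(1,-1)
4. t=3 → B at (3,0); v=(1,1)
5. t=3 → R at (6,3); v=(-1,1)
6. t=6 → L at (0,9); v=(1,1)
7. t=1 → T at (1,10); v=(1,-1)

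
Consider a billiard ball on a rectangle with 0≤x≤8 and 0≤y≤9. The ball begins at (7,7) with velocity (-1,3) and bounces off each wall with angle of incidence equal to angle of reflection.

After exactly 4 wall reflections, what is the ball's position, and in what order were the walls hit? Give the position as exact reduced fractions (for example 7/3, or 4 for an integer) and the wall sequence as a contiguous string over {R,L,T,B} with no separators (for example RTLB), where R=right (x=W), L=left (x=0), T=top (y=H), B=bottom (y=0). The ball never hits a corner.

Final position: (0,8)
Wall sequence: TBTL

1. t=2/3 → T at (19/3,9); v=(-1,-3)
2. t=3 → B at (10/3,0); v=(-1,3)
3. t=3 → T at (1/3,9); v=(-1,-3)
4. t=1/3 → L at (0,8); v=(1,-3)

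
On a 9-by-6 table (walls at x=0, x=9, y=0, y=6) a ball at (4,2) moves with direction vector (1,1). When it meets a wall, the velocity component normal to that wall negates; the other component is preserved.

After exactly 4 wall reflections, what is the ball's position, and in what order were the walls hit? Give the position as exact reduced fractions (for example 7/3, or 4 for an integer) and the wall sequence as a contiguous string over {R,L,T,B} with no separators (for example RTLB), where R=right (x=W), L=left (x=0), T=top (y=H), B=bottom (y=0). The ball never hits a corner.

Final position: (0,4)
Wall sequence: TRBL

1. t=4 → T at (8,6); v=(1,-1)
2. t=1 → R at (9,5); v=(-1,-1)
3. t=5 → B at (4,0); v=(-1,1)
4. t=4 → L at (0,4); v=(1,1)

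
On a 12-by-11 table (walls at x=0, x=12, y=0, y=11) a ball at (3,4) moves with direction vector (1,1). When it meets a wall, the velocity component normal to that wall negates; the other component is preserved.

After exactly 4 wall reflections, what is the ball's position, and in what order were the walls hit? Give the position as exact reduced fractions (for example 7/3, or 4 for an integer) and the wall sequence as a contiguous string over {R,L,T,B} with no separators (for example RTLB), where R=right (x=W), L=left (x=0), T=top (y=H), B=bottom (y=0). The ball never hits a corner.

Final position: (0,3)
Wall sequence: TRBL

1. t=7 → T at (10,11); v=(1,-1)
2. t=2 → R at (12,9); v=(-1,-1)
3. t=9 → B at (3,0); v=(-1,1)
4. t=3 → L at (0,3); v=(1,1)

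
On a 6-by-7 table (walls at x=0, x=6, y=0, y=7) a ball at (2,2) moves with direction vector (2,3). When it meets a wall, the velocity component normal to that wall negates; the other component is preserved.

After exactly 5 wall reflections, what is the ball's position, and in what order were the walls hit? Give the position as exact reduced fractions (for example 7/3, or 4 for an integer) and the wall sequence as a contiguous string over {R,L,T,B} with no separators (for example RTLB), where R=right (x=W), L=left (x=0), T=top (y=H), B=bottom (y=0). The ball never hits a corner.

1. t=5/3 → T at (16/3,7); v=(2,-3)
2. t=1/3 → R at (6,6); v=(-2,-3)
3. t=2 → B at (2,0); v=(-2,3)
4. t=1 → L at (0,3); v=(2,3)
5. t=4/3 → T at (8/3,7); v=(2,-3)

Final position: (8/3,7)
Wall sequence: TRBLT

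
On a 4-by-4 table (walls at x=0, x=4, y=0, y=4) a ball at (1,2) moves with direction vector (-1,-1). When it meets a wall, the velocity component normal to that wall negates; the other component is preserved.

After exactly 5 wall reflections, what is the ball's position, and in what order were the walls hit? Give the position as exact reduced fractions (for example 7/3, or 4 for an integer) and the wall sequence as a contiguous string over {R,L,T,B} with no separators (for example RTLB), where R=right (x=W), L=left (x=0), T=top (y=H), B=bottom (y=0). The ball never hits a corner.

1. t=1 → L at (0,1); v=(1,-1)
2. t=1 → B at (1,0); v=(1,1)
3. t=3 → R at (4,3); v=(-1,1)
4. t=1 → T at (3,4); v=(-1,-1)
5. t=3 → L at (0,1); v=(1,-1)

Final position: (0,1)
Wall sequence: LBRTL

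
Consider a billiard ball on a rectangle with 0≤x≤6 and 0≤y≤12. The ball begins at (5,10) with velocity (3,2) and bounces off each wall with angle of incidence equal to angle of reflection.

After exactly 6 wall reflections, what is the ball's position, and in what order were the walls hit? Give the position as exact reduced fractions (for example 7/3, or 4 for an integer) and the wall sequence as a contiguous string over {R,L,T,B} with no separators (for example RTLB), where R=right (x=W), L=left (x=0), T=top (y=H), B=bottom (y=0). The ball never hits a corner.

Final position: (2,0)
Wall sequence: RTLRLB

1. t=1/3 → R at (6,32/3); v=(-3,2)
2. t=2/3 → T at (4,12); v=(-3,-2)
3. t=4/3 → L at (0,28/3); v=(3,-2)
4. t=2 → R at (6,16/3); v=(-3,-2)
5. t=2 → L at (0,4/3); v=(3,-2)
6. t=2/3 → B at (2,0); v=(3,2)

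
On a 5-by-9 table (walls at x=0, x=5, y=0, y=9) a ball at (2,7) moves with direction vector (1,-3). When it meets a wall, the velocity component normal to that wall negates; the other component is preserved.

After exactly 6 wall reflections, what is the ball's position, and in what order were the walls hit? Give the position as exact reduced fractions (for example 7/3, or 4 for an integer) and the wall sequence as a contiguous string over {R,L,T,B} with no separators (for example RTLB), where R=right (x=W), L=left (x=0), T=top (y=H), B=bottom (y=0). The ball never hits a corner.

Final position: (10/3,9)
Wall sequence: BRTLBT

1. t=7/3 → B at (13/3,0); v=(1,3)
2. t=2/3 → R at (5,2); v=(-1,3)
3. t=7/3 → T at (8/3,9); v=(-1,-3)
4. t=8/3 → L at (0,1); v=(1,-3)
5. t=1/3 → B at (1/3,0); v=(1,3)
6. t=3 → T at (10/3,9); v=(1,-3)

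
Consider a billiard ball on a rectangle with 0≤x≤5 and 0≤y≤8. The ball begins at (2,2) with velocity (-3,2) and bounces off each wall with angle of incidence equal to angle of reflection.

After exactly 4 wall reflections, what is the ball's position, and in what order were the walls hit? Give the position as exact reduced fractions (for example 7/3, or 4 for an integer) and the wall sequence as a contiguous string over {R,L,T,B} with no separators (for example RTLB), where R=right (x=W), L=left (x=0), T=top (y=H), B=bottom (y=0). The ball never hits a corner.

Final position: (0,6)
Wall sequence: LRTL

1. t=2/3 → L at (0,10/3); v=(3,2)
2. t=5/3 → R at (5,20/3); v=(-3,2)
3. t=2/3 → T at (3,8); v=(-3,-2)
4. t=1 → L at (0,6); v=(3,-2)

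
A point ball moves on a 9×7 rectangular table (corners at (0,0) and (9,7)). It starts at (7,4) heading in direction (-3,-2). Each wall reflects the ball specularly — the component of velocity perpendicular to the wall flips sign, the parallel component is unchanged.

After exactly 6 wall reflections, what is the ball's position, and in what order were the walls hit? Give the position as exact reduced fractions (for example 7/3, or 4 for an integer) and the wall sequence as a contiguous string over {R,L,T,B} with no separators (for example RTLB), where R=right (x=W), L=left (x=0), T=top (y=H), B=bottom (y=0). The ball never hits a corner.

Final position: (2,0)
Wall sequence: BLRTLB

1. t=2 → B at (1,0); v=(-3,2)
2. t=1/3 → L at (0,2/3); v=(3,2)
3. t=3 → R at (9,20/3); v=(-3,2)
4. t=1/6 → T at (17/2,7); v=(-3,-2)
5. t=17/6 → L at (0,4/3); v=(3,-2)
6. t=2/3 → B at (2,0); v=(3,2)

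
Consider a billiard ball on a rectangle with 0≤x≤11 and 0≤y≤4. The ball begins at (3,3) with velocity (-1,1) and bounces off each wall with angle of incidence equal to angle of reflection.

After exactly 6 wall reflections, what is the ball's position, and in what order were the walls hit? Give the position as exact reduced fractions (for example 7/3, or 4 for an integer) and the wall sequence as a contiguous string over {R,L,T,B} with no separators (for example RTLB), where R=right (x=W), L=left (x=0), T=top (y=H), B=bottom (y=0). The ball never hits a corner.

Final position: (11,1)
Wall sequence: TLBTBR

1. t=1 → T at (2,4); v=(-1,-1)
2. t=2 → L at (0,2); v=(1,-1)
3. t=2 → B at (2,0); v=(1,1)
4. t=4 → T at (6,4); v=(1,-1)
5. t=4 → B at (10,0); v=(1,1)
6. t=1 → R at (11,1); v=(-1,1)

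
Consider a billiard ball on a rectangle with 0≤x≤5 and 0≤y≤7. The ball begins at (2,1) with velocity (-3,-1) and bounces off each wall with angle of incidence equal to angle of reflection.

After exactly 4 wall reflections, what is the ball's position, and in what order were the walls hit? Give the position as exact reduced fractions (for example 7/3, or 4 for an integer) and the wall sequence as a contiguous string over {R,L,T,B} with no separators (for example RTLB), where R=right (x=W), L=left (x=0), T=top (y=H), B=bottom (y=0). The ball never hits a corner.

1. t=2/3 → L at (0,1/3); v=(3,-1)
2. t=1/3 → B at (1,0); v=(3,1)
3. t=4/3 → R at (5,4/3); v=(-3,1)
4. t=5/3 → L at (0,3); v=(3,1)

Final position: (0,3)
Wall sequence: LBRL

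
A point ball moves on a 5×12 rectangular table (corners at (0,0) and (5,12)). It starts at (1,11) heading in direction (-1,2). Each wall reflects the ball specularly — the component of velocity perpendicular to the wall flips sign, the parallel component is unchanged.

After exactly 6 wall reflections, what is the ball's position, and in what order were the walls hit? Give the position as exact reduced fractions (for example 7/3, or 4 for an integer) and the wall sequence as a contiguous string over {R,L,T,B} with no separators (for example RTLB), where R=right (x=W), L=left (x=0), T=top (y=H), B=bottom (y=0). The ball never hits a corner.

1. t=1/2 → T at (1/2,12); v=(-1,-2)
2. t=1/2 → L at (0,11); v=(1,-2)
3. t=5 → R at (5,1); v=(-1,-2)
4. t=1/2 → B at (9/2,0); v=(-1,2)
5. t=9/2 → L at (0,9); v=(1,2)
6. t=3/2 → T at (3/2,12); v=(1,-2)

Final position: (3/2,12)
Wall sequence: TLRBLT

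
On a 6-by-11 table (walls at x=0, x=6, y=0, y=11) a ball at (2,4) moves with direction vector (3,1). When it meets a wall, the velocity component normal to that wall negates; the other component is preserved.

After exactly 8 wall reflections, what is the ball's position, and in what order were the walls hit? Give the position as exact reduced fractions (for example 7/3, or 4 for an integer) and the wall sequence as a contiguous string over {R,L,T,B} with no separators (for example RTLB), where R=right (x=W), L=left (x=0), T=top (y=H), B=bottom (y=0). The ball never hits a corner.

Final position: (6,14/3)
Wall sequence: RLRTLRLR

1. t=4/3 → R at (6,16/3); v=(-3,1)
2. t=2 → L at (0,22/3); v=(3,1)
3. t=2 → R at (6,28/3); v=(-3,1)
4. t=5/3 → T at (1,11); v=(-3,-1)
5. t=1/3 → L at (0,32/3); v=(3,-1)
6. t=2 → R at (6,26/3); v=(-3,-1)
7. t=2 → L at (0,20/3); v=(3,-1)
8. t=2 → R at (6,14/3); v=(-3,-1)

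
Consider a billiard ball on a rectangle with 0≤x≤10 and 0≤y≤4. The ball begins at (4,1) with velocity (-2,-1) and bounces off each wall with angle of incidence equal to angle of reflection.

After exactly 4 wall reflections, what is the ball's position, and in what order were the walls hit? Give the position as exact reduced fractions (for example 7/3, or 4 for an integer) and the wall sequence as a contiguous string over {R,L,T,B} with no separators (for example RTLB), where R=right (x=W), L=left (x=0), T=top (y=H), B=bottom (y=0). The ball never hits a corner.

1. t=1 → B at (2,0); v=(-2,1)
2. t=1 → L at (0,1); v=(2,1)
3. t=3 → T at (6,4); v=(2,-1)
4. t=2 → R at (10,2); v=(-2,-1)

Final position: (10,2)
Wall sequence: BLTR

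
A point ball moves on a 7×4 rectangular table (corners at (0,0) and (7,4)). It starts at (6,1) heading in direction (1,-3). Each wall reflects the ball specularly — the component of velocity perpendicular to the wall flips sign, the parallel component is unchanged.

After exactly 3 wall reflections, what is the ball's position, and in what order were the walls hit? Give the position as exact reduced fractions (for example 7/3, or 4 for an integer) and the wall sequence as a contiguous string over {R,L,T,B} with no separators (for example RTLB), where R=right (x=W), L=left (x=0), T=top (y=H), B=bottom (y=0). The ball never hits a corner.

Final position: (19/3,4)
Wall sequence: BRT

1. t=1/3 → B at (19/3,0); v=(1,3)
2. t=2/3 → R at (7,2); v=(-1,3)
3. t=2/3 → T at (19/3,4); v=(-1,-3)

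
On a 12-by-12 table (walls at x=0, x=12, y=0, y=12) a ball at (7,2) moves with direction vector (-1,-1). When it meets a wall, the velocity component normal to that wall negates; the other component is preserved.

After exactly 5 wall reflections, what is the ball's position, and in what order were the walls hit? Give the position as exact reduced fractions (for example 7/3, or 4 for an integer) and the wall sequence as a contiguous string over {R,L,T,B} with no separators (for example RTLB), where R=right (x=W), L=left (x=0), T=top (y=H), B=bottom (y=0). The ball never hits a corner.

1. t=2 → B at (5,0); v=(-1,1)
2. t=5 → L at (0,5); v=(1,1)
3. t=7 → T at (7,12); v=(1,-1)
4. t=5 → R at (12,7); v=(-1,-1)
5. t=7 → B at (5,0); v=(-1,1)

Final position: (5,0)
Wall sequence: BLTRB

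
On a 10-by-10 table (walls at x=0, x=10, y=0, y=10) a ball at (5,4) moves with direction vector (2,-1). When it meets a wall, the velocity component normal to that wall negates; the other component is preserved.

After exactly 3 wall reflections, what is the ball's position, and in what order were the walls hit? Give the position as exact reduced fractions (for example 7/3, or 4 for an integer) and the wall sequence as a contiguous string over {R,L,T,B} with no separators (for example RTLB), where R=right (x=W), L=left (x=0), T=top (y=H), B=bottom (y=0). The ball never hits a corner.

1. t=5/2 → R at (10,3/2); v=(-2,-1)
2. t=3/2 → B at (7,0); v=(-2,1)
3. t=7/2 → L at (0,7/2); v=(2,1)

Final position: (0,7/2)
Wall sequence: RBL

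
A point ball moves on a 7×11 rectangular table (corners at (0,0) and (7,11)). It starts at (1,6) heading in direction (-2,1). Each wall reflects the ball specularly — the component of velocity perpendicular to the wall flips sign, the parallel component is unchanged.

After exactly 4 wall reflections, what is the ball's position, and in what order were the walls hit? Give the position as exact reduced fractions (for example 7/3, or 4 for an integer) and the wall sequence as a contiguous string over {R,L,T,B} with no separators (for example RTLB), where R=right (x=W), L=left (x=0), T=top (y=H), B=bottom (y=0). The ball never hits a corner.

Final position: (0,17/2)
Wall sequence: LRTL

1. t=1/2 → L at (0,13/2); v=(2,1)
2. t=7/2 → R at (7,10); v=(-2,1)
3. t=1 → T at (5,11); v=(-2,-1)
4. t=5/2 → L at (0,17/2); v=(2,-1)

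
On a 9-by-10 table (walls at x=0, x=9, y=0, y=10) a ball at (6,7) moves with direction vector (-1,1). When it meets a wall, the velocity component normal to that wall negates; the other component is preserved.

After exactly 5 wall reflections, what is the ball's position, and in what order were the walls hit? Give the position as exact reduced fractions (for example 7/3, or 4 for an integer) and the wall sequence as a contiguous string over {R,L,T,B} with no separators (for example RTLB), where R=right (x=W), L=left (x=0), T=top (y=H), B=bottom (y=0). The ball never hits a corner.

Final position: (1,10)
Wall sequence: TLBRT

1. t=3 → T at (3,10); v=(-1,-1)
2. t=3 → L at (0,7); v=(1,-1)
3. t=7 → B at (7,0); v=(1,1)
4. t=2 → R at (9,2); v=(-1,1)
5. t=8 → T at (1,10); v=(-1,-1)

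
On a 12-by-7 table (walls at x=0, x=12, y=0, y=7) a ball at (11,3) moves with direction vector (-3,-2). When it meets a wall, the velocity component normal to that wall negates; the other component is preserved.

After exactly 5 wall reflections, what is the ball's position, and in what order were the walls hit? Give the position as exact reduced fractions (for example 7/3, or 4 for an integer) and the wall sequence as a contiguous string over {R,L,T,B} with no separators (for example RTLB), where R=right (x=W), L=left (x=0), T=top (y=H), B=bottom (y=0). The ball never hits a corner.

Final position: (19/2,0)
Wall sequence: BLTRB

1. t=3/2 → B at (13/2,0); v=(-3,2)
2. t=13/6 → L at (0,13/3); v=(3,2)
3. t=4/3 → T at (4,7); v=(3,-2)
4. t=8/3 → R at (12,5/3); v=(-3,-2)
5. t=5/6 → B at (19/2,0); v=(-3,2)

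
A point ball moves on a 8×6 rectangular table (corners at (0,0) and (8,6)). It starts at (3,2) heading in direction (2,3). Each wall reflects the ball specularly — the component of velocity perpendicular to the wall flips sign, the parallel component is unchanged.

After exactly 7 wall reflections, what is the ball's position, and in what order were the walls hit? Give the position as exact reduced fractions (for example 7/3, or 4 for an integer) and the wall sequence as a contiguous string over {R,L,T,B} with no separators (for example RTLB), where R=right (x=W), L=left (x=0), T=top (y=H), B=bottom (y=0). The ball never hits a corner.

1. t=4/3 → T at (17/3,6); v=(2,-3)
2. t=7/6 → R at (8,5/2); v=(-2,-3)
3. t=5/6 → B at (19/3,0); v=(-2,3)
4. t=2 → T at (7/3,6); v=(-2,-3)
5. t=7/6 → L at (0,5/2); v=(2,-3)
6. t=5/6 → B at (5/3,0); v=(2,3)
7. t=2 → T at (17/3,6); v=(2,-3)

Final position: (17/3,6)
Wall sequence: TRBTLBT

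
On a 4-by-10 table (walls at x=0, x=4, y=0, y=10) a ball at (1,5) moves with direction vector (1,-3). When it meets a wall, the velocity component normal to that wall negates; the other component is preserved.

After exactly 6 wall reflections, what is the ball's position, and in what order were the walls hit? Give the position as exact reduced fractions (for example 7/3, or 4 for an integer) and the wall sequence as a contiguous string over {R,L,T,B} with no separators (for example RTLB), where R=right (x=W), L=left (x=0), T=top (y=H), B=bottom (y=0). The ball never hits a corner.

Final position: (4,8)
Wall sequence: BRTLBR

1. t=5/3 → B at (8/3,0); v=(1,3)
2. t=4/3 → R at (4,4); v=(-1,3)
3. t=2 → T at (2,10); v=(-1,-3)
4. t=2 → L at (0,4); v=(1,-3)
5. t=4/3 → B at (4/3,0); v=(1,3)
6. t=8/3 → R at (4,8); v=(-1,3)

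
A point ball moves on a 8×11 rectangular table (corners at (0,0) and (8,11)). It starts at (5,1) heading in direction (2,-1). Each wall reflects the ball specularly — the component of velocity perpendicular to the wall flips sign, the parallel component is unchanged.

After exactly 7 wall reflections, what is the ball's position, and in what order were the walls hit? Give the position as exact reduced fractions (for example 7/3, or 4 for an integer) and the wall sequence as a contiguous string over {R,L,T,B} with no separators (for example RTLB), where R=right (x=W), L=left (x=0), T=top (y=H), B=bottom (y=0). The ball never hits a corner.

Final position: (8,11/2)
Wall sequence: BRLRTLR

1. t=1 → B at (7,0); v=(2,1)
2. t=1/2 → R at (8,1/2); v=(-2,1)
3. t=4 → L at (0,9/2); v=(2,1)
4. t=4 → R at (8,17/2); v=(-2,1)
5. t=5/2 → T at (3,11); v=(-2,-1)
6. t=3/2 → L at (0,19/2); v=(2,-1)
7. t=4 → R at (8,11/2); v=(-2,-1)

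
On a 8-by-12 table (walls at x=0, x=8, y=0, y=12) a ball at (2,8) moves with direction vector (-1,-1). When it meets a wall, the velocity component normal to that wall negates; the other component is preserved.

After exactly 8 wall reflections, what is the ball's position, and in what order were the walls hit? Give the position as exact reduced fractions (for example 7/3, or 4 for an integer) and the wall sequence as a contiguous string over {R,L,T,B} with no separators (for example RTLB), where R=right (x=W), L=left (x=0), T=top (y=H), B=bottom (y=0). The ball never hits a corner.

Final position: (0,2)
Wall sequence: LBRLTRBL

1. t=2 → L at (0,6); v=(1,-1)
2. t=6 → B at (6,0); v=(1,1)
3. t=2 → R at (8,2); v=(-1,1)
4. t=8 → L at (0,10); v=(1,1)
5. t=2 → T at (2,12); v=(1,-1)
6. t=6 → R at (8,6); v=(-1,-1)
7. t=6 → B at (2,0); v=(-1,1)
8. t=2 → L at (0,2); v=(1,1)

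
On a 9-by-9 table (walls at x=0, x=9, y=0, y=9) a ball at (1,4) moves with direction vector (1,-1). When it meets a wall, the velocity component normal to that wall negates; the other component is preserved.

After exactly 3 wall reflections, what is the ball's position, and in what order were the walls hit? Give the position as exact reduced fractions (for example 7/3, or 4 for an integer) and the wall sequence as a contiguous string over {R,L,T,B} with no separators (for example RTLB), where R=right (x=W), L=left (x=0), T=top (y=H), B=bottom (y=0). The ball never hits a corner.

1. t=4 → B at (5,0); v=(1,1)
2. t=4 → R at (9,4); v=(-1,1)
3. t=5 → T at (4,9); v=(-1,-1)

Final position: (4,9)
Wall sequence: BRT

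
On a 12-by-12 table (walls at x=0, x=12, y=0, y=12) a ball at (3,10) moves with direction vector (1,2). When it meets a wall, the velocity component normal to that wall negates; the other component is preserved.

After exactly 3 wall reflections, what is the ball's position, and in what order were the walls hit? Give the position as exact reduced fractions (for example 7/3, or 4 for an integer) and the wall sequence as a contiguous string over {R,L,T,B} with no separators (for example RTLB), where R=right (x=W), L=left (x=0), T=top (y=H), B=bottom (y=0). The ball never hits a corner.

1. t=1 → T at (4,12); v=(1,-2)
2. t=6 → B at (10,0); v=(1,2)
3. t=2 → R at (12,4); v=(-1,2)

Final position: (12,4)
Wall sequence: TBR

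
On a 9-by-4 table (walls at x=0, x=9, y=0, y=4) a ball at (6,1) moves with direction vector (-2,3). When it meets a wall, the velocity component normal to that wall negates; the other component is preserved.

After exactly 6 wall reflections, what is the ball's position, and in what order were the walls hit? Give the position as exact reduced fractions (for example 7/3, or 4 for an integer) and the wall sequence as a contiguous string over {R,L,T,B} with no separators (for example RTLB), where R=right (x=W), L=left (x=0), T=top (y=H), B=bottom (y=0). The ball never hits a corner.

Final position: (20/3,4)
Wall sequence: TBLTBT

1. t=1 → T at (4,4); v=(-2,-3)
2. t=4/3 → B at (4/3,0); v=(-2,3)
3. t=2/3 → L at (0,2); v=(2,3)
4. t=2/3 → T at (4/3,4); v=(2,-3)
5. t=4/3 → B at (4,0); v=(2,3)
6. t=4/3 → T at (20/3,4); v=(2,-3)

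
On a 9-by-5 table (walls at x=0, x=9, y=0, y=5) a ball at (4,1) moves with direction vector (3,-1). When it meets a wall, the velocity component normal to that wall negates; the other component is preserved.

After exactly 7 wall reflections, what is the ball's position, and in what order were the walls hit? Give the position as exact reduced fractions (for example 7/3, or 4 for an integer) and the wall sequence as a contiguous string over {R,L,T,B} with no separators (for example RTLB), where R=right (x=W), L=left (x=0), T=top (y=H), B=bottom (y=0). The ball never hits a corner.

Final position: (1,0)
Wall sequence: BRLTRLB

1. t=1 → B at (7,0); v=(3,1)
2. t=2/3 → R at (9,2/3); v=(-3,1)
3. t=3 → L at (0,11/3); v=(3,1)
4. t=4/3 → T at (4,5); v=(3,-1)
5. t=5/3 → R at (9,10/3); v=(-3,-1)
6. t=3 → L at (0,1/3); v=(3,-1)
7. t=1/3 → B at (1,0); v=(3,1)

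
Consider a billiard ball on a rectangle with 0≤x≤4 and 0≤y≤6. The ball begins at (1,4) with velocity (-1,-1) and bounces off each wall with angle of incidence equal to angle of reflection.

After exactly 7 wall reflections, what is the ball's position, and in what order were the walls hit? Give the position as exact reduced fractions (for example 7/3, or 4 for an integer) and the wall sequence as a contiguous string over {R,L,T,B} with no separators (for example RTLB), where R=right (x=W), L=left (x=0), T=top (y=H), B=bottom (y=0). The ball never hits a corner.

1. t=1 → L at (0,3); v=(1,-1)
2. t=3 → B at (3,0); v=(1,1)
3. t=1 → R at (4,1); v=(-1,1)
4. t=4 → L at (0,5); v=(1,1)
5. t=1 → T at (1,6); v=(1,-1)
6. t=3 → R at (4,3); v=(-1,-1)
7. t=3 → B at (1,0); v=(-1,1)

Final position: (1,0)
Wall sequence: LBRLTRB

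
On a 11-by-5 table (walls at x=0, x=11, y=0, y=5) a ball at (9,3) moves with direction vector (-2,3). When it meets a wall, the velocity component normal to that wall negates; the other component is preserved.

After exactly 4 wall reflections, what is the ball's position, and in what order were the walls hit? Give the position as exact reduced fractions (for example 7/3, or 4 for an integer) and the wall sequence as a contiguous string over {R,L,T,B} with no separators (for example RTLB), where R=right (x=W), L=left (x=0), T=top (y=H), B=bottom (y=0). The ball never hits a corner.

Final position: (0,7/2)
Wall sequence: TBTL

1. t=2/3 → T at (23/3,5); v=(-2,-3)
2. t=5/3 → B at (13/3,0); v=(-2,3)
3. t=5/3 → T at (1,5); v=(-2,-3)
4. t=1/2 → L at (0,7/2); v=(2,-3)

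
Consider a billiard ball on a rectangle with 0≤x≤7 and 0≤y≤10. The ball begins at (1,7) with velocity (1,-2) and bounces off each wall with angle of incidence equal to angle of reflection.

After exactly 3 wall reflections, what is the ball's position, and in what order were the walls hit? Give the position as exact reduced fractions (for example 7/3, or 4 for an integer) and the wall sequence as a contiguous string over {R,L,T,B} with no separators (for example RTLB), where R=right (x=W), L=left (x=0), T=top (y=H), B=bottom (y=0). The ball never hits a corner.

1. t=7/2 → B at (9/2,0); v=(1,2)
2. t=5/2 → R at (7,5); v=(-1,2)
3. t=5/2 → T at (9/2,10); v=(-1,-2)

Final position: (9/2,10)
Wall sequence: BRT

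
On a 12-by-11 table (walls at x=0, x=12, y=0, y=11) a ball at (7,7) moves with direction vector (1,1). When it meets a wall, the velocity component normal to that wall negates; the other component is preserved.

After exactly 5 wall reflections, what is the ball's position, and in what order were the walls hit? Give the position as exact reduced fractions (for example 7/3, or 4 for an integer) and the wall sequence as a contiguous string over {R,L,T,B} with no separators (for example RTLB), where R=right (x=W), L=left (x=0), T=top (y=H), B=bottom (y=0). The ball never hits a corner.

1. t=4 → T at (11,11); v=(1,-1)
2. t=1 → R at (12,10); v=(-1,-1)
3. t=10 → B at (2,0); v=(-1,1)
4. t=2 → L at (0,2); v=(1,1)
5. t=9 → T at (9,11); v=(1,-1)

Final position: (9,11)
Wall sequence: TRBLT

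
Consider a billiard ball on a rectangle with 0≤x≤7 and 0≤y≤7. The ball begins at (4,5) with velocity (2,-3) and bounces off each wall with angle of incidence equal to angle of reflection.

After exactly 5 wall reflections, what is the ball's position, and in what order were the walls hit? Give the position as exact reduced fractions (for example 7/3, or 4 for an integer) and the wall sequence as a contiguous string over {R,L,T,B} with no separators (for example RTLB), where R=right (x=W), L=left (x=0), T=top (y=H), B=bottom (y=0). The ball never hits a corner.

Final position: (8/3,0)
Wall sequence: RBTLB

1. t=3/2 → R at (7,1/2); v=(-2,-3)
2. t=1/6 → B at (20/3,0); v=(-2,3)
3. t=7/3 → T at (2,7); v=(-2,-3)
4. t=1 → L at (0,4); v=(2,-3)
5. t=4/3 → B at (8/3,0); v=(2,3)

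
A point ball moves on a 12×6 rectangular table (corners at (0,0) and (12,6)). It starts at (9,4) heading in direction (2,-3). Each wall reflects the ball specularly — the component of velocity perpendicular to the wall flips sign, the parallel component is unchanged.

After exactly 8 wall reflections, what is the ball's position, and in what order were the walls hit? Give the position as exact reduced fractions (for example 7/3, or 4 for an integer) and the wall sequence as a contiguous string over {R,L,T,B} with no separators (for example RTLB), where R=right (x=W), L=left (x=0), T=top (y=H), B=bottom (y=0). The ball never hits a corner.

Final position: (23/3,6)
Wall sequence: BRTBTLBT

1. t=4/3 → B at (35/3,0); v=(2,3)
2. t=1/6 → R at (12,1/2); v=(-2,3)
3. t=11/6 → T at (25/3,6); v=(-2,-3)
4. t=2 → B at (13/3,0); v=(-2,3)
5. t=2 → T at (1/3,6); v=(-2,-3)
6. t=1/6 → L at (0,11/2); v=(2,-3)
7. t=11/6 → B at (11/3,0); v=(2,3)
8. t=2 → T at (23/3,6); v=(2,-3)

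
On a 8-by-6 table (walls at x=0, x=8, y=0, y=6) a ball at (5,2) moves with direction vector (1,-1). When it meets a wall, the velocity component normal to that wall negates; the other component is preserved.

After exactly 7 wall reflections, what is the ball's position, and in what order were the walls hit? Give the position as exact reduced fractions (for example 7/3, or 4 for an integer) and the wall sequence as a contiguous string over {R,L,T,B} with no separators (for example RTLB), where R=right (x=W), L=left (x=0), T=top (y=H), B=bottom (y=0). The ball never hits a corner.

1. t=2 → B at (7,0); v=(1,1)
2. t=1 → R at (8,1); v=(-1,1)
3. t=5 → T at (3,6); v=(-1,-1)
4. t=3 → L at (0,3); v=(1,-1)
5. t=3 → B at (3,0); v=(1,1)
6. t=5 → R at (8,5); v=(-1,1)
7. t=1 → T at (7,6); v=(-1,-1)

Final position: (7,6)
Wall sequence: BRTLBRT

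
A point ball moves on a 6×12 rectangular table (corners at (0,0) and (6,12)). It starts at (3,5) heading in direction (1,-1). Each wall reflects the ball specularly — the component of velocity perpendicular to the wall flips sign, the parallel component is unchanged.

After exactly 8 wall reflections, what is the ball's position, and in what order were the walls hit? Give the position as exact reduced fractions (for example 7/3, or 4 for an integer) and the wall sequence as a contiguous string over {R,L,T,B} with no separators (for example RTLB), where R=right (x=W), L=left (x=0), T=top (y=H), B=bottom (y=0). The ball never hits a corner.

Final position: (4,0)
Wall sequence: RBLRTLRB

1. t=3 → R at (6,2); v=(-1,-1)
2. t=2 → B at (4,0); v=(-1,1)
3. t=4 → L at (0,4); v=(1,1)
4. t=6 → R at (6,10); v=(-1,1)
5. t=2 → T at (4,12); v=(-1,-1)
6. t=4 → L at (0,8); v=(1,-1)
7. t=6 → R at (6,2); v=(-1,-1)
8. t=2 → B at (4,0); v=(-1,1)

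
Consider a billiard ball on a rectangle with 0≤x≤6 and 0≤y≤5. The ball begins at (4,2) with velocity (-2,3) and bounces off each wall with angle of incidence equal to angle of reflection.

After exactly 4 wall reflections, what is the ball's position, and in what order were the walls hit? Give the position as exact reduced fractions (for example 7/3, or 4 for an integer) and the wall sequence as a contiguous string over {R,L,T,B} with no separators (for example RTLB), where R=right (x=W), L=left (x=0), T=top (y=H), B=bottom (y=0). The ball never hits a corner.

Final position: (14/3,5)
Wall sequence: TLBT

1. t=1 → T at (2,5); v=(-2,-3)
2. t=1 → L at (0,2); v=(2,-3)
3. t=2/3 → B at (4/3,0); v=(2,3)
4. t=5/3 → T at (14/3,5); v=(2,-3)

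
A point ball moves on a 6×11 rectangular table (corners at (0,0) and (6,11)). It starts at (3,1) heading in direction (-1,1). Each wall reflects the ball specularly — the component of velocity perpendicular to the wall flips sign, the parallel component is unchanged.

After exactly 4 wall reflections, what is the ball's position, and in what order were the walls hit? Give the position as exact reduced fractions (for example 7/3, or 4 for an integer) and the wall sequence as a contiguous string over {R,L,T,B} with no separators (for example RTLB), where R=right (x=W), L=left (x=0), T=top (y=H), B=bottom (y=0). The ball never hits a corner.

Final position: (0,6)
Wall sequence: LRTL

1. t=3 → L at (0,4); v=(1,1)
2. t=6 → R at (6,10); v=(-1,1)
3. t=1 → T at (5,11); v=(-1,-1)
4. t=5 → L at (0,6); v=(1,-1)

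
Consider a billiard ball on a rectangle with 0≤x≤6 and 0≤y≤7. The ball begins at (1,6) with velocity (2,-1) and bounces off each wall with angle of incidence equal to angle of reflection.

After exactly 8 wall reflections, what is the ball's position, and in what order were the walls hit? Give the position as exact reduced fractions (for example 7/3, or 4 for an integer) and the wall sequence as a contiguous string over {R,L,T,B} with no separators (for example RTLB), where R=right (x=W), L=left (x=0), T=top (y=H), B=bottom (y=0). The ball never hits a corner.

1. t=5/2 → R at (6,7/2); v=(-2,-1)
2. t=3 → L at (0,1/2); v=(2,-1)
3. t=1/2 → B at (1,0); v=(2,1)
4. t=5/2 → R at (6,5/2); v=(-2,1)
5. t=3 → L at (0,11/2); v=(2,1)
6. t=3/2 → T at (3,7); v=(2,-1)
7. t=3/2 → R at (6,11/2); v=(-2,-1)
8. t=3 → L at (0,5/2); v=(2,-1)

Final position: (0,5/2)
Wall sequence: RLBRLTRL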